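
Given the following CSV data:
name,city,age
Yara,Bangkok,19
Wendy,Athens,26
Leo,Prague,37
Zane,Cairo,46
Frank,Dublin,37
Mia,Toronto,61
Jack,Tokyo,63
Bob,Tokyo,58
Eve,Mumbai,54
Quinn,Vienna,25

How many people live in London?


Scanning city column for 'London':
Total matches: 0

ANSWER: 0


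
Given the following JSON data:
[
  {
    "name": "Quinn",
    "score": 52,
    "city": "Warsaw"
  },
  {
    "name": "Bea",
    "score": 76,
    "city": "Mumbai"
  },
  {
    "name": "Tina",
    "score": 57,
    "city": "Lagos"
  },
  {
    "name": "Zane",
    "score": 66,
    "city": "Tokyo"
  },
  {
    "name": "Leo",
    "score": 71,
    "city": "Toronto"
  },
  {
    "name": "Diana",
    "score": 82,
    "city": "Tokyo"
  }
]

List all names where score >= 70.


Filtering records where score >= 70:
  Quinn (score=52) -> no
  Bea (score=76) -> YES
  Tina (score=57) -> no
  Zane (score=66) -> no
  Leo (score=71) -> YES
  Diana (score=82) -> YES


ANSWER: Bea, Leo, Diana


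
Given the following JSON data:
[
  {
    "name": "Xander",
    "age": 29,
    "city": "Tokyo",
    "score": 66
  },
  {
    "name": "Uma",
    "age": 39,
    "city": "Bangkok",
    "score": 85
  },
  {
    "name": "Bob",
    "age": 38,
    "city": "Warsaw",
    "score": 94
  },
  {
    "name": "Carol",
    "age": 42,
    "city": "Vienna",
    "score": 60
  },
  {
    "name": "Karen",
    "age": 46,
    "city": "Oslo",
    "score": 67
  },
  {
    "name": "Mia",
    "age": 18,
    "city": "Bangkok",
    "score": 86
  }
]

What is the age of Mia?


Looking up record where name = Mia
Record index: 5
Field 'age' = 18

ANSWER: 18


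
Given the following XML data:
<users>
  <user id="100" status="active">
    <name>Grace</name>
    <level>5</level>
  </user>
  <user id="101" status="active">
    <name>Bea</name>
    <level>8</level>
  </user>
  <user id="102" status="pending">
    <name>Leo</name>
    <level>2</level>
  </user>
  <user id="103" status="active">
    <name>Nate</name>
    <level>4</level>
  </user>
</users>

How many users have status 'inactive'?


Counting users with status='inactive':
Count: 0

ANSWER: 0


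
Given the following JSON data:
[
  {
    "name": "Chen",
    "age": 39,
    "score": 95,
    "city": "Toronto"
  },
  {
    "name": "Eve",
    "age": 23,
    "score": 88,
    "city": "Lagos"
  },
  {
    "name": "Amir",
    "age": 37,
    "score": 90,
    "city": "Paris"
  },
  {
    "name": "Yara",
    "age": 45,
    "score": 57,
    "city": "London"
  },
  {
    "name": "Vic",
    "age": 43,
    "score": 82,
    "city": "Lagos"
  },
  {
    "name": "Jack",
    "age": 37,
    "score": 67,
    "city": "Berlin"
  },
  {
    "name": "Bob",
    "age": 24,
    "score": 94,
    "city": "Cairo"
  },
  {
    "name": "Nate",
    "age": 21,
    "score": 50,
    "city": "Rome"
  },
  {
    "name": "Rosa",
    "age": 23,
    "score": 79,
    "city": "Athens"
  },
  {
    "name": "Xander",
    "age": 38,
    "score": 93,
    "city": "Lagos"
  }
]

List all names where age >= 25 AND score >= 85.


Checking both conditions:
  Chen (age=39, score=95) -> YES
  Eve (age=23, score=88) -> no
  Amir (age=37, score=90) -> YES
  Yara (age=45, score=57) -> no
  Vic (age=43, score=82) -> no
  Jack (age=37, score=67) -> no
  Bob (age=24, score=94) -> no
  Nate (age=21, score=50) -> no
  Rosa (age=23, score=79) -> no
  Xander (age=38, score=93) -> YES


ANSWER: Chen, Amir, Xander


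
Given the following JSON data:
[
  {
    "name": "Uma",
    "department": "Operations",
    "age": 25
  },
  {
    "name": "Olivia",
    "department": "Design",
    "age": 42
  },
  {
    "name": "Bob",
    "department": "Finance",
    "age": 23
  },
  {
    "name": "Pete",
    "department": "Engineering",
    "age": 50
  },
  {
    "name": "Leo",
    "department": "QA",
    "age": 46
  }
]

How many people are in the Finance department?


Scanning records for department = Finance
  Record 2: Bob
Count: 1

ANSWER: 1


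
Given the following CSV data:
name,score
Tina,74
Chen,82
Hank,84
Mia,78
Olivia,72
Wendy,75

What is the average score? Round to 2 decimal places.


Scores: 74, 82, 84, 78, 72, 75
Sum = 465
Count = 6
Average = 465 / 6 = 77.50

ANSWER: 77.50


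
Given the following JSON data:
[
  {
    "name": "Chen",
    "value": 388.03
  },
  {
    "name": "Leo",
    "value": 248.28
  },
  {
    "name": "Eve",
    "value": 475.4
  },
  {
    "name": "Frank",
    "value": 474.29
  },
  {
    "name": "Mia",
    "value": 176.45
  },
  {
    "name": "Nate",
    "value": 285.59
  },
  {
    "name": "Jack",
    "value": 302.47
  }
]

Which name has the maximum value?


Comparing values:
  Chen: 388.03
  Leo: 248.28
  Eve: 475.4
  Frank: 474.29
  Mia: 176.45
  Nate: 285.59
  Jack: 302.47
Maximum: Eve (475.4)

ANSWER: Eve


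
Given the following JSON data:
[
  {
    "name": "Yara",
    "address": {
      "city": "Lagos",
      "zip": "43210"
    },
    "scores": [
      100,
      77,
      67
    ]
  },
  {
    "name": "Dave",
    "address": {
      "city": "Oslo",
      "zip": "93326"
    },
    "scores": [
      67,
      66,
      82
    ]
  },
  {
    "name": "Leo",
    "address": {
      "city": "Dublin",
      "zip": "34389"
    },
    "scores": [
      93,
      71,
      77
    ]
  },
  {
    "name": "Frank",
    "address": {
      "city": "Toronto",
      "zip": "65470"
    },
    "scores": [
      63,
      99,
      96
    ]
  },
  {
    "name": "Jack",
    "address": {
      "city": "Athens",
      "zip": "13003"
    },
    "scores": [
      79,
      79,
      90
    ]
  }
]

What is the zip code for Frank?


Path: records[3].address.zip
Value: 65470

ANSWER: 65470


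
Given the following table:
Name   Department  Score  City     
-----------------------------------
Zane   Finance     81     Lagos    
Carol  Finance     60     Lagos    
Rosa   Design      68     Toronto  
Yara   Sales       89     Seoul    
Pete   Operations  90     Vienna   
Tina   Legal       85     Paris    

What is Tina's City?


Row 6: Tina
City = Paris

ANSWER: Paris


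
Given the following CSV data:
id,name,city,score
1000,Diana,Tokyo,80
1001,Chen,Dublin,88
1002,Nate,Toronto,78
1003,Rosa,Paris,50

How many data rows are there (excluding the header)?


Counting rows (excluding header):
Header: id,name,city,score
Data rows: 4

ANSWER: 4


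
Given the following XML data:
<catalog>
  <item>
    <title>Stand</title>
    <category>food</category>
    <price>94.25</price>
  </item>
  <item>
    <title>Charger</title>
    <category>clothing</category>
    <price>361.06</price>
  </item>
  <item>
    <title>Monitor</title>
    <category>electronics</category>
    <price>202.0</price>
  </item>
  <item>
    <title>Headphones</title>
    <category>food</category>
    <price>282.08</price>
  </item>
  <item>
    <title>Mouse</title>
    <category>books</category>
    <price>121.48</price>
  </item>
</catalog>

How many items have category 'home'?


Scanning <item> elements for <category>home</category>:
Count: 0

ANSWER: 0


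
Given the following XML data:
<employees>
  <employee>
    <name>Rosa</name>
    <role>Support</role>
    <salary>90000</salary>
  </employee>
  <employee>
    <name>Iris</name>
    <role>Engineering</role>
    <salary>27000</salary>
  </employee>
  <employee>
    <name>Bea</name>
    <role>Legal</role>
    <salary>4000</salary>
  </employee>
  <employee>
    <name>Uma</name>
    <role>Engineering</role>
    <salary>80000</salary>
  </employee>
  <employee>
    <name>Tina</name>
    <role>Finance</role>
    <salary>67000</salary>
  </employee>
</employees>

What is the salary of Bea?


Searching for <employee> with <name>Bea</name>
Found at position 3
<salary>4000</salary>

ANSWER: 4000


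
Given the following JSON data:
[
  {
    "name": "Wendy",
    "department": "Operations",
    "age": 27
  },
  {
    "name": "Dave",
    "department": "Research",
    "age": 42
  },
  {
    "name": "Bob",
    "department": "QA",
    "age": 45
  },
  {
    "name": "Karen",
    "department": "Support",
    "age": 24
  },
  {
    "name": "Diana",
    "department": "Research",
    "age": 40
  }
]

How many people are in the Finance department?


Scanning records for department = Finance
  No matches found
Count: 0

ANSWER: 0


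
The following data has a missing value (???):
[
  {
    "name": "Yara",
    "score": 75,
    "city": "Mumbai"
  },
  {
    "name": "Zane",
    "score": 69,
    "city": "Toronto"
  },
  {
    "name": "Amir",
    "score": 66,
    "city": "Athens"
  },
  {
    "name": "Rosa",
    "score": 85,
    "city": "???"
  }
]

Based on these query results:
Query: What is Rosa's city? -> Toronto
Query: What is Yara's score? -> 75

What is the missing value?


The missing value is Rosa's city
From query: Rosa's city = Toronto

ANSWER: Toronto


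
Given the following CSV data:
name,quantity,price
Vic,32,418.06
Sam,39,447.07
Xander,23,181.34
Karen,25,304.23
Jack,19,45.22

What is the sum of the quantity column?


Values in 'quantity' column:
  Row 1: 32
  Row 2: 39
  Row 3: 23
  Row 4: 25
  Row 5: 19
Sum = 32 + 39 + 23 + 25 + 19 = 138

ANSWER: 138


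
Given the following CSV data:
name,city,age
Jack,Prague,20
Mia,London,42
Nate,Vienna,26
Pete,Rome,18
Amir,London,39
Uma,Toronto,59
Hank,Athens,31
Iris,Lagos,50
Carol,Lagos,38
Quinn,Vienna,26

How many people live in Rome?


Scanning city column for 'Rome':
  Row 4: Pete -> MATCH
Total matches: 1

ANSWER: 1


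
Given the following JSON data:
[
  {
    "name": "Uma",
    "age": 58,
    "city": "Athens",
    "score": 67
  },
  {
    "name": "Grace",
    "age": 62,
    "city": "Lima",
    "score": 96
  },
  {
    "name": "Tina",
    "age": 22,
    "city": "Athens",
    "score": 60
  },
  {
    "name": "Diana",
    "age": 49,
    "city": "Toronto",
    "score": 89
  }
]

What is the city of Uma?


Looking up record where name = Uma
Record index: 0
Field 'city' = Athens

ANSWER: Athens


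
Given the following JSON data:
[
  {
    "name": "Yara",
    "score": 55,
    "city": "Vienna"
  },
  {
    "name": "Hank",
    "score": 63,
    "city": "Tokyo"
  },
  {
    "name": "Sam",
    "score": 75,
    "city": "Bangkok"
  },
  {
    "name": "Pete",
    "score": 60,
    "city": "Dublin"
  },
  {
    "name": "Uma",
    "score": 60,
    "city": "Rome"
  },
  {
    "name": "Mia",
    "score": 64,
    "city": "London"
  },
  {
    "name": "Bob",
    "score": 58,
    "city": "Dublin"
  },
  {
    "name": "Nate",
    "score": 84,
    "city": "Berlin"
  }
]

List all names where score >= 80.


Filtering records where score >= 80:
  Yara (score=55) -> no
  Hank (score=63) -> no
  Sam (score=75) -> no
  Pete (score=60) -> no
  Uma (score=60) -> no
  Mia (score=64) -> no
  Bob (score=58) -> no
  Nate (score=84) -> YES


ANSWER: Nate


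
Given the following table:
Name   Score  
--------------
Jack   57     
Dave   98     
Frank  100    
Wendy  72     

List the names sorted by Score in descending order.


Sorting by Score (descending):
  Frank: 100
  Dave: 98
  Wendy: 72
  Jack: 57


ANSWER: Frank, Dave, Wendy, Jack


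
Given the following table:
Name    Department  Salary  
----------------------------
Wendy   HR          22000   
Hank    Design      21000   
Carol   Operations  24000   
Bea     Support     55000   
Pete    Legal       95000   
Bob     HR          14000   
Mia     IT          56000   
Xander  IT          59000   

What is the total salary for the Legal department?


Legal department members:
  Pete: 95000
Total = 95000 = 95000

ANSWER: 95000


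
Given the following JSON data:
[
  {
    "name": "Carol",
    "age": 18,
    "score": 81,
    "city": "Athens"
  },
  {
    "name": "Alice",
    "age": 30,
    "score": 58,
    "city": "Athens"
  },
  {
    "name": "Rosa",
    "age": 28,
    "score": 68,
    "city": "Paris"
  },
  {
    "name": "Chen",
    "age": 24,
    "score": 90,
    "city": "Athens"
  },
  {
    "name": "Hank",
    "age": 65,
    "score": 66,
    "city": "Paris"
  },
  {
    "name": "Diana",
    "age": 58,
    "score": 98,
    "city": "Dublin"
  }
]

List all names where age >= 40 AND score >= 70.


Checking both conditions:
  Carol (age=18, score=81) -> no
  Alice (age=30, score=58) -> no
  Rosa (age=28, score=68) -> no
  Chen (age=24, score=90) -> no
  Hank (age=65, score=66) -> no
  Diana (age=58, score=98) -> YES


ANSWER: Diana


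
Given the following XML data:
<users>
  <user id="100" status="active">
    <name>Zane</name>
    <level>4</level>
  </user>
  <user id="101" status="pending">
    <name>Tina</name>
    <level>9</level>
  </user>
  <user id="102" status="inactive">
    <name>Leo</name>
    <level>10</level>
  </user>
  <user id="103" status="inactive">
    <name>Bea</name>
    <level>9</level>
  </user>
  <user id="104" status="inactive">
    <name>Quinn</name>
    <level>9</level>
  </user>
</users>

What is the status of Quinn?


Finding user with name = Quinn
user id="104" status="inactive"

ANSWER: inactive


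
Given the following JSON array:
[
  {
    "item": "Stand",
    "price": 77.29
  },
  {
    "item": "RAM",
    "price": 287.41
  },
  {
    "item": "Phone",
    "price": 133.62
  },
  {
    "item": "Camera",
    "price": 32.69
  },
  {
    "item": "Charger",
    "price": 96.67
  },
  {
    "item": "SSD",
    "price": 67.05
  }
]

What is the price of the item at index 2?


Array index 2 -> Phone
price = 133.62

ANSWER: 133.62


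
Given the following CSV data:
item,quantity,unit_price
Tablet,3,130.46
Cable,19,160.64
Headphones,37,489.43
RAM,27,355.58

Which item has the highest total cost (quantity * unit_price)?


Computing row totals:
  Tablet: 391.38
  Cable: 3052.16
  Headphones: 18108.91
  RAM: 9600.66
Maximum: Headphones (18108.91)

ANSWER: Headphones


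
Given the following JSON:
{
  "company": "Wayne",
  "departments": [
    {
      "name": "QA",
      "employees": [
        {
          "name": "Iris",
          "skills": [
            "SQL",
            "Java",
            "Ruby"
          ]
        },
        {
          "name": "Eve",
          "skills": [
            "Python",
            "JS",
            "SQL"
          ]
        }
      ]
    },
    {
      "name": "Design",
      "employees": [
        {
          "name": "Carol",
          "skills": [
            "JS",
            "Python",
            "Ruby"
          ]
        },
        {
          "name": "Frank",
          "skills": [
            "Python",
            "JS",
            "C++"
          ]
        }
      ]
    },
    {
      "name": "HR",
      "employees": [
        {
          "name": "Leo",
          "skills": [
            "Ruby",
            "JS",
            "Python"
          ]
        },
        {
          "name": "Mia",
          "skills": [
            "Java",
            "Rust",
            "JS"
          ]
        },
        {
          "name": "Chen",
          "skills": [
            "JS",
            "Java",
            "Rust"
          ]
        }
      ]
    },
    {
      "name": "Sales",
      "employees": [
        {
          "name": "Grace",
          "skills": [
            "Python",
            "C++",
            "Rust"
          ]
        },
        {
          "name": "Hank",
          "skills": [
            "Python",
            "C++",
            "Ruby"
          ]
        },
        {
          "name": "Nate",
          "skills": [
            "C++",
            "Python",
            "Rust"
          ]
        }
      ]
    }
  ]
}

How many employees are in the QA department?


Path: departments[0].employees
Count: 2

ANSWER: 2


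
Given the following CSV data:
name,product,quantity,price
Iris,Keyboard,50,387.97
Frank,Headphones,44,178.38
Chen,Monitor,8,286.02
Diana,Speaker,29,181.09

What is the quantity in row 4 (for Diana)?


Row 4: Diana
Column 'quantity' = 29

ANSWER: 29


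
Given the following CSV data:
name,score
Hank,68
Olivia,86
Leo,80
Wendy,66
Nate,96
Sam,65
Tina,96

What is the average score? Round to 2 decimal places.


Scores: 68, 86, 80, 66, 96, 65, 96
Sum = 557
Count = 7
Average = 557 / 7 = 79.57

ANSWER: 79.57


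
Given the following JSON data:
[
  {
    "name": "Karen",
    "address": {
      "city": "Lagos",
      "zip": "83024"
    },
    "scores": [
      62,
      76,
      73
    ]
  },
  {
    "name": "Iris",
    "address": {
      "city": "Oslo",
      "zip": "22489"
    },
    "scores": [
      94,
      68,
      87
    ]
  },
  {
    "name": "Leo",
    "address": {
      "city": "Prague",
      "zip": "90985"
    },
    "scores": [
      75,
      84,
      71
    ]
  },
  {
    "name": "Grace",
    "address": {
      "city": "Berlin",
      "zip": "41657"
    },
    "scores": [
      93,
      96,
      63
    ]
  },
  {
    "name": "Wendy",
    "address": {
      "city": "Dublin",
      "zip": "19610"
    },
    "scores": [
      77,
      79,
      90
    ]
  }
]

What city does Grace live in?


Path: records[3].address.city
Value: Berlin

ANSWER: Berlin


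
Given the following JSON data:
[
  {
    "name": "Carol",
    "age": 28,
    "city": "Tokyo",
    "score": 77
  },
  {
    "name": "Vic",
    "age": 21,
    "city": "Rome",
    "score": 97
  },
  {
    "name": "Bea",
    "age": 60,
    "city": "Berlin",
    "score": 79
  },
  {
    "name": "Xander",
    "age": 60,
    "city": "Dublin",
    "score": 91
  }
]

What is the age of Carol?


Looking up record where name = Carol
Record index: 0
Field 'age' = 28

ANSWER: 28


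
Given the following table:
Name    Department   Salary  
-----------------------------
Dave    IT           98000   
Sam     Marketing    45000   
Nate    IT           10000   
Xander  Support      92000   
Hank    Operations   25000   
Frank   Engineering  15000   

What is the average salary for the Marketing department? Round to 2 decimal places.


Marketing department members:
  Sam: 45000
Sum = 45000
Count = 1
Average = 45000 / 1 = 45000.00

ANSWER: 45000.00


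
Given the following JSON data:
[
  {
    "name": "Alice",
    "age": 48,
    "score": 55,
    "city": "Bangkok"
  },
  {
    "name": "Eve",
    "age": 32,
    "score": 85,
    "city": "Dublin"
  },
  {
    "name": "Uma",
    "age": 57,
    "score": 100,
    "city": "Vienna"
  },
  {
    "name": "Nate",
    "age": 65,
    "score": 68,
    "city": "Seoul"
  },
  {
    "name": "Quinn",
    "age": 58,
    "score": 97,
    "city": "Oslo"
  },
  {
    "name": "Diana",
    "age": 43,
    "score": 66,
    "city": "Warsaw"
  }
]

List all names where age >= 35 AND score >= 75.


Checking both conditions:
  Alice (age=48, score=55) -> no
  Eve (age=32, score=85) -> no
  Uma (age=57, score=100) -> YES
  Nate (age=65, score=68) -> no
  Quinn (age=58, score=97) -> YES
  Diana (age=43, score=66) -> no


ANSWER: Uma, Quinn


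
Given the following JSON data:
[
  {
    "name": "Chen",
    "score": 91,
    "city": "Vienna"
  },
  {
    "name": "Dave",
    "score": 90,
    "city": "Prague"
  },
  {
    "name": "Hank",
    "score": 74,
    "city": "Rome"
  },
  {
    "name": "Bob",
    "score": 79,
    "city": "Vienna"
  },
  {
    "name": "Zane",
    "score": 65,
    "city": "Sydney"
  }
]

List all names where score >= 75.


Filtering records where score >= 75:
  Chen (score=91) -> YES
  Dave (score=90) -> YES
  Hank (score=74) -> no
  Bob (score=79) -> YES
  Zane (score=65) -> no


ANSWER: Chen, Dave, Bob


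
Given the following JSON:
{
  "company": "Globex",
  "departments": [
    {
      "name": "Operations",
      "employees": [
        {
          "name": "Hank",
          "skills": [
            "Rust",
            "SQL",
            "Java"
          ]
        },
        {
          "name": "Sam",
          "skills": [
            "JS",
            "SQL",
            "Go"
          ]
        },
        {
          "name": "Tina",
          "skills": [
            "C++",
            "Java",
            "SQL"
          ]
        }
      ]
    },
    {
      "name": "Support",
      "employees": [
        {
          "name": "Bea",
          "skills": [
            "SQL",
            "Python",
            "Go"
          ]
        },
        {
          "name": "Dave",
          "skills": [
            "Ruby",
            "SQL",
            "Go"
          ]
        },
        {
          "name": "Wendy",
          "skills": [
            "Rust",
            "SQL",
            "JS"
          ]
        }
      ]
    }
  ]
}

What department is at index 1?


Path: departments[1].name
Value: Support

ANSWER: Support


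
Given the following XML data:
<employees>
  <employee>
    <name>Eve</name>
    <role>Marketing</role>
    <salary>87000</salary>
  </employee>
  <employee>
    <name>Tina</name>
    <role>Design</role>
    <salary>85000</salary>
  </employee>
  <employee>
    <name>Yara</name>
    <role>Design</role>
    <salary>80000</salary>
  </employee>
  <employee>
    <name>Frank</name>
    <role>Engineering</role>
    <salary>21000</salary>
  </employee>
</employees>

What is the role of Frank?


Searching for <employee> with <name>Frank</name>
Found at position 4
<role>Engineering</role>

ANSWER: Engineering


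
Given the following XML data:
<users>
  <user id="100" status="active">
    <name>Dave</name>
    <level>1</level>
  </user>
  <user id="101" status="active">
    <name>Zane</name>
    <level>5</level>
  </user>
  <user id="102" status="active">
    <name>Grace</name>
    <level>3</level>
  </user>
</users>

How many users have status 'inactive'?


Counting users with status='inactive':
Count: 0

ANSWER: 0


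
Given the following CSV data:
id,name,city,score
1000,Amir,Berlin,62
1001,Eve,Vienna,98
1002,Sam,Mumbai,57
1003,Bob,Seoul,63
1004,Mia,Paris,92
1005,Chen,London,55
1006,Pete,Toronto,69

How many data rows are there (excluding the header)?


Counting rows (excluding header):
Header: id,name,city,score
Data rows: 7

ANSWER: 7


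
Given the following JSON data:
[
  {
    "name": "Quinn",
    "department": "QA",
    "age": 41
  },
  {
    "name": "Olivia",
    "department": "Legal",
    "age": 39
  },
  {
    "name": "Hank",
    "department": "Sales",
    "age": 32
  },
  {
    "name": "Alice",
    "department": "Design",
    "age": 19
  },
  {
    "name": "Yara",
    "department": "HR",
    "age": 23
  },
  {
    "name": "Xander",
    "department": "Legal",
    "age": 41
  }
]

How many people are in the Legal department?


Scanning records for department = Legal
  Record 1: Olivia
  Record 5: Xander
Count: 2

ANSWER: 2


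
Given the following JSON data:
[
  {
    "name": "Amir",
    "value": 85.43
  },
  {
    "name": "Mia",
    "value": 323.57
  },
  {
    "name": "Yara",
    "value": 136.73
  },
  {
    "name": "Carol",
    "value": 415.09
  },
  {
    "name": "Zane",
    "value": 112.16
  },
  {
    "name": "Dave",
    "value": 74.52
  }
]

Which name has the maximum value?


Comparing values:
  Amir: 85.43
  Mia: 323.57
  Yara: 136.73
  Carol: 415.09
  Zane: 112.16
  Dave: 74.52
Maximum: Carol (415.09)

ANSWER: Carol


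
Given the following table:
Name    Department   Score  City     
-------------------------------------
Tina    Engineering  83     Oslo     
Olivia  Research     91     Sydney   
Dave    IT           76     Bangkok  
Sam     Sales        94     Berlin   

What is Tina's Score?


Row 1: Tina
Score = 83

ANSWER: 83


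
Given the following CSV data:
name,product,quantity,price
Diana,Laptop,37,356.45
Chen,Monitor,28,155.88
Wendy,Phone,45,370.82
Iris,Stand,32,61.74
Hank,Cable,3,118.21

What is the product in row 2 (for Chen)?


Row 2: Chen
Column 'product' = Monitor

ANSWER: Monitor


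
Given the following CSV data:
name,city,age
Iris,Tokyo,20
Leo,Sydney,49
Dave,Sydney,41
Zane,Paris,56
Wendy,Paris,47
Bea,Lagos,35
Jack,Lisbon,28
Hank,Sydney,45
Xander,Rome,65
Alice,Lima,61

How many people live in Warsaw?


Scanning city column for 'Warsaw':
Total matches: 0

ANSWER: 0


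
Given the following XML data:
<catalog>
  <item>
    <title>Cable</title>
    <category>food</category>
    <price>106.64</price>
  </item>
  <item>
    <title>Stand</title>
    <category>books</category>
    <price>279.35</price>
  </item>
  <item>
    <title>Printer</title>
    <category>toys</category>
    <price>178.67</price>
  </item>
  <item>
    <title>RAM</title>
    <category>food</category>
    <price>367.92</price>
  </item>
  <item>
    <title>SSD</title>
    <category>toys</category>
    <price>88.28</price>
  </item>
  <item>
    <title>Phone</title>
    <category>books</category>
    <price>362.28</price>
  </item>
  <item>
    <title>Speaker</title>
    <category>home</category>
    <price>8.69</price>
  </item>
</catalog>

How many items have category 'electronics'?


Scanning <item> elements for <category>electronics</category>:
Count: 0

ANSWER: 0


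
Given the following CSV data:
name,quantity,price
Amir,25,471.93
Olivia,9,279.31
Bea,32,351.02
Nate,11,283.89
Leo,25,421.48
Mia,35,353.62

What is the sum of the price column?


Values in 'price' column:
  Row 1: 471.93
  Row 2: 279.31
  Row 3: 351.02
  Row 4: 283.89
  Row 5: 421.48
  Row 6: 353.62
Sum = 471.93 + 279.31 + 351.02 + 283.89 + 421.48 + 353.62 = 2161.25

ANSWER: 2161.25


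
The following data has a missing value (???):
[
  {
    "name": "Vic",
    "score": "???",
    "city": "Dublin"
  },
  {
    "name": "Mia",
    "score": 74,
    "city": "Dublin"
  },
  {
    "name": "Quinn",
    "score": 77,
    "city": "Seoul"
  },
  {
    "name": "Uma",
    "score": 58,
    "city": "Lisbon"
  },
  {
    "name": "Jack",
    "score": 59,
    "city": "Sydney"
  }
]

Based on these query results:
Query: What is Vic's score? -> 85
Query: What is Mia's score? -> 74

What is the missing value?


The missing value is Vic's score
From query: Vic's score = 85

ANSWER: 85


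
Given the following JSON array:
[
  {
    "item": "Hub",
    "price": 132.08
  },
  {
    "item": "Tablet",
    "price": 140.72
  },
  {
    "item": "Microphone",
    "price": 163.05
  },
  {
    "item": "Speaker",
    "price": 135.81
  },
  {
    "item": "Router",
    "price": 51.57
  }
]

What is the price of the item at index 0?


Array index 0 -> Hub
price = 132.08

ANSWER: 132.08


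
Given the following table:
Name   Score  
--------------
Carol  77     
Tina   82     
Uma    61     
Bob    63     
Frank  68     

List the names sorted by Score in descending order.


Sorting by Score (descending):
  Tina: 82
  Carol: 77
  Frank: 68
  Bob: 63
  Uma: 61


ANSWER: Tina, Carol, Frank, Bob, Uma


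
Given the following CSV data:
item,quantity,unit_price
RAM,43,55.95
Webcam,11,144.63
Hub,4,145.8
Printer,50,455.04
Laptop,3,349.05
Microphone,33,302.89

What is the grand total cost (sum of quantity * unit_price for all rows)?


Computing row totals:
  RAM: 43 * 55.95 = 2405.85
  Webcam: 11 * 144.63 = 1590.93
  Hub: 4 * 145.8 = 583.2
  Printer: 50 * 455.04 = 22752.0
  Laptop: 3 * 349.05 = 1047.15
  Microphone: 33 * 302.89 = 9995.37
Grand total = 2405.85 + 1590.93 + 583.2 + 22752.0 + 1047.15 + 9995.37 = 38374.5

ANSWER: 38374.5


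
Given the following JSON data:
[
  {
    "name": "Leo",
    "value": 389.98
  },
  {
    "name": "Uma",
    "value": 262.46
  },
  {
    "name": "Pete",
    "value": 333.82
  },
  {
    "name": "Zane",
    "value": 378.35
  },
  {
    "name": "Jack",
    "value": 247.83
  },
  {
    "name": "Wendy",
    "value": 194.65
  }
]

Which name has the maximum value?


Comparing values:
  Leo: 389.98
  Uma: 262.46
  Pete: 333.82
  Zane: 378.35
  Jack: 247.83
  Wendy: 194.65
Maximum: Leo (389.98)

ANSWER: Leo


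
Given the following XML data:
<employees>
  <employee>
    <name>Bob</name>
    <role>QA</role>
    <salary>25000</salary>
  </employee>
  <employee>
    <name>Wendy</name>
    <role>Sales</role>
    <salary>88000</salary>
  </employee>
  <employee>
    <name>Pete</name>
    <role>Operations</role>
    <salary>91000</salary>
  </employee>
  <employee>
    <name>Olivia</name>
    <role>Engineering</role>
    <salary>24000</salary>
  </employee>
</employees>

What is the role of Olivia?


Searching for <employee> with <name>Olivia</name>
Found at position 4
<role>Engineering</role>

ANSWER: Engineering


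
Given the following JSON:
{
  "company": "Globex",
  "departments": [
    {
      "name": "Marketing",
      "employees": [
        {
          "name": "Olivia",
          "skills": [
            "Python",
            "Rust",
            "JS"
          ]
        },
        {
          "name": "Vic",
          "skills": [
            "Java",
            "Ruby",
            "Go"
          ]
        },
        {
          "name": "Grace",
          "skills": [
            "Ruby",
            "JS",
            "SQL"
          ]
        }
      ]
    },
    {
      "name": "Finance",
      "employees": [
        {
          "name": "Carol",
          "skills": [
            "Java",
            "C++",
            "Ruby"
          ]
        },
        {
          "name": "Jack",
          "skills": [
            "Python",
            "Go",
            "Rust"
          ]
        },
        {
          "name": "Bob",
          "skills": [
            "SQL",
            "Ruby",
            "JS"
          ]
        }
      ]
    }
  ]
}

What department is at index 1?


Path: departments[1].name
Value: Finance

ANSWER: Finance


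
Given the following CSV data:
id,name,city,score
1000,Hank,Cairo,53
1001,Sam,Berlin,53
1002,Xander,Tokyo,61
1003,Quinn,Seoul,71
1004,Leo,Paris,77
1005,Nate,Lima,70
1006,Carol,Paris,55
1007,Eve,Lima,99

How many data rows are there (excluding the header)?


Counting rows (excluding header):
Header: id,name,city,score
Data rows: 8

ANSWER: 8


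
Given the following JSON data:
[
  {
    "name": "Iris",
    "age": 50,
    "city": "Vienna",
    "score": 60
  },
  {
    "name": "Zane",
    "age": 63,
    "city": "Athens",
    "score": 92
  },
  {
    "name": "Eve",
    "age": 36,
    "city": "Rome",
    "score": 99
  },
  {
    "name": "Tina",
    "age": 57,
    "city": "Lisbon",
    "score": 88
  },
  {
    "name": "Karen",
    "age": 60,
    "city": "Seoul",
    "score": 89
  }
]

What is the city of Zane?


Looking up record where name = Zane
Record index: 1
Field 'city' = Athens

ANSWER: Athens


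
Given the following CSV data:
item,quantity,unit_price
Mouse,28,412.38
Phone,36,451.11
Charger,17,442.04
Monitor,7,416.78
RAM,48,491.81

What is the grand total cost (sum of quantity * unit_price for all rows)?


Computing row totals:
  Mouse: 28 * 412.38 = 11546.64
  Phone: 36 * 451.11 = 16239.96
  Charger: 17 * 442.04 = 7514.68
  Monitor: 7 * 416.78 = 2917.46
  RAM: 48 * 491.81 = 23606.88
Grand total = 11546.64 + 16239.96 + 7514.68 + 2917.46 + 23606.88 = 61825.62

ANSWER: 61825.62


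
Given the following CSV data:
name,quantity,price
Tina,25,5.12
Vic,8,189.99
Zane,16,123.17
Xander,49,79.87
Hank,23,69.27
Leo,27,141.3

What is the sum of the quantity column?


Values in 'quantity' column:
  Row 1: 25
  Row 2: 8
  Row 3: 16
  Row 4: 49
  Row 5: 23
  Row 6: 27
Sum = 25 + 8 + 16 + 49 + 23 + 27 = 148

ANSWER: 148


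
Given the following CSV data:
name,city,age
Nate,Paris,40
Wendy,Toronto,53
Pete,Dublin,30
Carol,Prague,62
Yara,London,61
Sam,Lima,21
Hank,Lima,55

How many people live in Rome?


Scanning city column for 'Rome':
Total matches: 0

ANSWER: 0


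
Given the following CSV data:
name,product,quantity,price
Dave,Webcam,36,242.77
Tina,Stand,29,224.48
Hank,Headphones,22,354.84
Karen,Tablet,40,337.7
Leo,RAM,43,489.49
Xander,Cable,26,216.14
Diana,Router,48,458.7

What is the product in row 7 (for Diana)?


Row 7: Diana
Column 'product' = Router

ANSWER: Router


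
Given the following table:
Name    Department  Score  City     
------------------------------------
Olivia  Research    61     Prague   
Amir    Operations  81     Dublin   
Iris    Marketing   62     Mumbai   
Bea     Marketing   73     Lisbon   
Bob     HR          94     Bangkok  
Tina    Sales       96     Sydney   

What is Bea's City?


Row 4: Bea
City = Lisbon

ANSWER: Lisbon


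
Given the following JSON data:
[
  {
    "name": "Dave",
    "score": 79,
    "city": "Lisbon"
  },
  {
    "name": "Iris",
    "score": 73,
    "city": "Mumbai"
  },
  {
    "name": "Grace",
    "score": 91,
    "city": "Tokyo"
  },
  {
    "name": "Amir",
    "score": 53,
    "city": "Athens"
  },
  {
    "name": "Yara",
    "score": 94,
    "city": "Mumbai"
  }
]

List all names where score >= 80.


Filtering records where score >= 80:
  Dave (score=79) -> no
  Iris (score=73) -> no
  Grace (score=91) -> YES
  Amir (score=53) -> no
  Yara (score=94) -> YES


ANSWER: Grace, Yara


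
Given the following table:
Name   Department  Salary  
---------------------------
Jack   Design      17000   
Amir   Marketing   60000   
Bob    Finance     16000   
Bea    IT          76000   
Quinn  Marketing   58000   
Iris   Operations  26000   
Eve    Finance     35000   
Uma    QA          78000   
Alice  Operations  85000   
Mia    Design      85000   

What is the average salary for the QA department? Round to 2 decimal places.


QA department members:
  Uma: 78000
Sum = 78000
Count = 1
Average = 78000 / 1 = 78000.00

ANSWER: 78000.00


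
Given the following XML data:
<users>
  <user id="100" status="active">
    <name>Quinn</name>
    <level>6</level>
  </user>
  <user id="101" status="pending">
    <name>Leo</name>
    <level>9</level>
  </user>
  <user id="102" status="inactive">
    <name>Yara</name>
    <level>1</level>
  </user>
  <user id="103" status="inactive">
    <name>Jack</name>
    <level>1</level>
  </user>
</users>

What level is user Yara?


Finding user: Yara
<level>1</level>

ANSWER: 1


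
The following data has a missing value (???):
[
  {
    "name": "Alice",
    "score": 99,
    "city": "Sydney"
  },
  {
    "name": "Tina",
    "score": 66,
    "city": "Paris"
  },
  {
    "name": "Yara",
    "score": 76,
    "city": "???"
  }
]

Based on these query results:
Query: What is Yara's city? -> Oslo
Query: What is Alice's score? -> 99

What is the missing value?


The missing value is Yara's city
From query: Yara's city = Oslo

ANSWER: Oslo


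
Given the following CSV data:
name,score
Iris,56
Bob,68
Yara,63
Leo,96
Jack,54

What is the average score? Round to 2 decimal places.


Scores: 56, 68, 63, 96, 54
Sum = 337
Count = 5
Average = 337 / 5 = 67.40

ANSWER: 67.40


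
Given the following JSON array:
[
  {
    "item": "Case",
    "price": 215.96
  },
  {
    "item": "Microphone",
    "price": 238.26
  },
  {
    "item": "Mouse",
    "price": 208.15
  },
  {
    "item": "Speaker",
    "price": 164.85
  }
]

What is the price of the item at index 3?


Array index 3 -> Speaker
price = 164.85

ANSWER: 164.85


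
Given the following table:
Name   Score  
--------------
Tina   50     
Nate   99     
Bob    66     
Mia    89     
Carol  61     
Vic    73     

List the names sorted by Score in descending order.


Sorting by Score (descending):
  Nate: 99
  Mia: 89
  Vic: 73
  Bob: 66
  Carol: 61
  Tina: 50


ANSWER: Nate, Mia, Vic, Bob, Carol, Tina


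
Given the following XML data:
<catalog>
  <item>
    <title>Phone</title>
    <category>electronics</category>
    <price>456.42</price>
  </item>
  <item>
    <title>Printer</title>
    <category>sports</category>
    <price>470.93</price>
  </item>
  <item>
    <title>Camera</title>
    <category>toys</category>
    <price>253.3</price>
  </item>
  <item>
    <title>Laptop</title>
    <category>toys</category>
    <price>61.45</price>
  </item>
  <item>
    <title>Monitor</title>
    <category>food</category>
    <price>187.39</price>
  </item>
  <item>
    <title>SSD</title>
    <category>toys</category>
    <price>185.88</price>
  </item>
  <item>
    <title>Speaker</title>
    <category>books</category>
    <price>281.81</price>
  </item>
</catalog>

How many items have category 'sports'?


Scanning <item> elements for <category>sports</category>:
  Item 2: Printer -> MATCH
Count: 1

ANSWER: 1


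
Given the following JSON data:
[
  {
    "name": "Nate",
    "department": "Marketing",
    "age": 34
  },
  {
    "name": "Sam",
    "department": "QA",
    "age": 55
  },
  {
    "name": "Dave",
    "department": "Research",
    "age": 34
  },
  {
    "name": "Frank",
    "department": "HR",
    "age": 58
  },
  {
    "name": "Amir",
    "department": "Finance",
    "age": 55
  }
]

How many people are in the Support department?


Scanning records for department = Support
  No matches found
Count: 0

ANSWER: 0


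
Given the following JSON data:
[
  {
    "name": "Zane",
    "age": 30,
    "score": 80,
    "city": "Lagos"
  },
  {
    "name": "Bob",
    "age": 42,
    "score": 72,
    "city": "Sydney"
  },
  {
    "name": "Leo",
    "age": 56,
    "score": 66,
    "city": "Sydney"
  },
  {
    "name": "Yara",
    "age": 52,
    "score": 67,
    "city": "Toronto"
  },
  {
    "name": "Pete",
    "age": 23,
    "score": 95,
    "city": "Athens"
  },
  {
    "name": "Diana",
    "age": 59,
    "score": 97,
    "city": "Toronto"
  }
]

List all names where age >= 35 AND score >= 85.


Checking both conditions:
  Zane (age=30, score=80) -> no
  Bob (age=42, score=72) -> no
  Leo (age=56, score=66) -> no
  Yara (age=52, score=67) -> no
  Pete (age=23, score=95) -> no
  Diana (age=59, score=97) -> YES


ANSWER: Diana


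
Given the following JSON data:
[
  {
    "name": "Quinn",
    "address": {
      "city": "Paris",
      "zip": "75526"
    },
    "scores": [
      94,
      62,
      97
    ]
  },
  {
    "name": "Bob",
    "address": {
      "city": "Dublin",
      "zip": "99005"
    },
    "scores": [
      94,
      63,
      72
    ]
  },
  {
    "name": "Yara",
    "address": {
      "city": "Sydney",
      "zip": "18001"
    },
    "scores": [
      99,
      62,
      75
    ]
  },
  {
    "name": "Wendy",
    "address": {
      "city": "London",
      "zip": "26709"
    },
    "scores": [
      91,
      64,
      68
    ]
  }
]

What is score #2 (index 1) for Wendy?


Path: records[3].scores[1]
Value: 64

ANSWER: 64


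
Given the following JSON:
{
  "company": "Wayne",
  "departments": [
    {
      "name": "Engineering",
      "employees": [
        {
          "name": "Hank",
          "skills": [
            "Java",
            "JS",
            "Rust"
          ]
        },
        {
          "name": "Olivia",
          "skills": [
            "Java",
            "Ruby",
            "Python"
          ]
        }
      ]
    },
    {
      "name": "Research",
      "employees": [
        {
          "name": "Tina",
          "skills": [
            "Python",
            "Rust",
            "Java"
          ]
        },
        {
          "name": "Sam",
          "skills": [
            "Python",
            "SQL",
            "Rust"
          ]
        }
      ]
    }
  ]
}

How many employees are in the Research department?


Path: departments[1].employees
Count: 2

ANSWER: 2


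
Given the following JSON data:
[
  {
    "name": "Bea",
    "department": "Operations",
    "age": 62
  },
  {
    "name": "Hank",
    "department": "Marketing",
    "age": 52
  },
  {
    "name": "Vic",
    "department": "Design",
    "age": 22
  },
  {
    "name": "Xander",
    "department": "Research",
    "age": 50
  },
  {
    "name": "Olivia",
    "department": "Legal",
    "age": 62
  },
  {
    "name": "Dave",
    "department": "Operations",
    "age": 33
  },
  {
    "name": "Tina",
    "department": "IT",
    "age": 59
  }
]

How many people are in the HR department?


Scanning records for department = HR
  No matches found
Count: 0

ANSWER: 0


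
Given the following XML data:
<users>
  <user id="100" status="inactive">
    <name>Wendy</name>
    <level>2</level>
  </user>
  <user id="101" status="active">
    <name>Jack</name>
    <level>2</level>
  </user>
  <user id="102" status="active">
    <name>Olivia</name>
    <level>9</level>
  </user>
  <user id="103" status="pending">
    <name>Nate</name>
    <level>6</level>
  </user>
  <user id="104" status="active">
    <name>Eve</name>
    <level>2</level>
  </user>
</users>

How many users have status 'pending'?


Counting users with status='pending':
  Nate (id=103) -> MATCH
Count: 1

ANSWER: 1


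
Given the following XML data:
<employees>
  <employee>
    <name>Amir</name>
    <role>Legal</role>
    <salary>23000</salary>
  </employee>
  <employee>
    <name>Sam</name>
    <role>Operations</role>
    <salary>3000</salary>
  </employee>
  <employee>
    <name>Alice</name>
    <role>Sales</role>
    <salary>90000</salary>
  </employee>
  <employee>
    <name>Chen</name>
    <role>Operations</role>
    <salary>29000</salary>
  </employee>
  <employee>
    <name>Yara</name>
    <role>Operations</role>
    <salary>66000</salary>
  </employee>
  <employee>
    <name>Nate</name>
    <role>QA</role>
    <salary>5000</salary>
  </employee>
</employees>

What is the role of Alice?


Searching for <employee> with <name>Alice</name>
Found at position 3
<role>Sales</role>

ANSWER: Sales
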